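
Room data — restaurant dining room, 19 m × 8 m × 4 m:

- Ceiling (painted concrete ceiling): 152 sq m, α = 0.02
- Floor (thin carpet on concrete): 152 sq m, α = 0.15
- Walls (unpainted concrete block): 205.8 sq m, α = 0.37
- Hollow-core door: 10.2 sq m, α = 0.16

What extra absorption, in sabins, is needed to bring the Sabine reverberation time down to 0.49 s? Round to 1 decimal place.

Summing Sᵢαᵢ: 3.040 + 22.800 + 76.146 + 1.632 → A₁ = 103.618 sabins.
Target A₂ = 0.161·608/0.49 = 199.771 sabins (V = 608 m³).
Shortfall: 199.771 − 103.618 = 96.2 sabins.

96.2 sabins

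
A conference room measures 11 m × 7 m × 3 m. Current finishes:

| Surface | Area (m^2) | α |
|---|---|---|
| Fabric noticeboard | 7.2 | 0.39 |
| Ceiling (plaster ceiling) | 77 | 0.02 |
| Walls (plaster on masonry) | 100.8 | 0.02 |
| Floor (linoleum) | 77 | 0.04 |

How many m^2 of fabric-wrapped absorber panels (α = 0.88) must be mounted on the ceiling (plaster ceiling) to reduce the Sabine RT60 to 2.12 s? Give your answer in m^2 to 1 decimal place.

Summing Sᵢαᵢ: 2.808 + 1.540 + 2.016 + 3.080 → A₁ = 9.444 sabins.
V = 231 m³. Target absorption A₂ = 0.161 × 231 / 2.12 = 17.543 sabins.
ΔA needed = 17.543 − 9.444 = 8.099 sabins.
Each m^2 of panel replacing the ceiling (plaster ceiling) adds (0.88 − 0.02) = 0.86 sabins.
Area = ΔA/Δα = 8.099/0.86 = 9.4 m^2.

9.4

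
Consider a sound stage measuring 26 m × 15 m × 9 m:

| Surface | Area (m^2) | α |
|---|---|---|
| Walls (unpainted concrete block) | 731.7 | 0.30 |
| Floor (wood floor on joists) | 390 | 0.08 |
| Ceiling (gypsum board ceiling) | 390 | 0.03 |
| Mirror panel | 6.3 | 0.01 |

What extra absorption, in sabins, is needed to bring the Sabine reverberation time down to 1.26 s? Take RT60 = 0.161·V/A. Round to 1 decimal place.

Equivalent absorption area: A₁ = 731.7*0.30 + 390*0.08 + 390*0.03 + 6.3*0.01 = 262.473 m^2.
Target A₂ = 0.161·3510/1.26 = 448.500 sabins (V = 3510 m³).
Shortfall: 448.500 − 262.473 = 186.0 sabins.

186.0 sabins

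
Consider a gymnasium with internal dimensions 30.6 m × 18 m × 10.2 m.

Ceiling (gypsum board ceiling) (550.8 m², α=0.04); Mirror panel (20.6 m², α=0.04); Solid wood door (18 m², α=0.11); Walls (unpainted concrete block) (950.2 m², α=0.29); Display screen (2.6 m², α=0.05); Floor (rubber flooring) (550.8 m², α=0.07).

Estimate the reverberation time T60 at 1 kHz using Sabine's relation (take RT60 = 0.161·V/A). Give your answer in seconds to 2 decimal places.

Equivalent absorption area: A = 550.8·0.04 + 20.6·0.04 + 18·0.11 + 950.2·0.29 + 2.6·0.05 + 550.8·0.07 = 339.080 m².
Room volume: 5618.16 m³.
T = 0.161 V/A = 0.161·5618.16/339.080 = 2.67 s.

2.67 s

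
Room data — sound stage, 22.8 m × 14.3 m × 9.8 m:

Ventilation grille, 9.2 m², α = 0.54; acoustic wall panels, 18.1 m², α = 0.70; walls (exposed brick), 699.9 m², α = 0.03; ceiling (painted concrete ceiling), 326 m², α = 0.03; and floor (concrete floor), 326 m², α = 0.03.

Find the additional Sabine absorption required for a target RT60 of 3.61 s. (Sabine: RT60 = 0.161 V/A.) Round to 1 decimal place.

84.3 sabins

Total absorption A₁ = 9.2×0.54 + 18.1×0.70 + 699.9×0.03 + 326×0.03 + 326×0.03
  = 4.968 + 12.670 + 20.997 + 9.780 + 9.780 = 58.195 m² sabins.
Target A₂ = 0.161·3195.192/3.61 = 142.500 sabins (V = 3195.192 m³).
Shortfall: 142.500 − 58.195 = 84.3 sabins.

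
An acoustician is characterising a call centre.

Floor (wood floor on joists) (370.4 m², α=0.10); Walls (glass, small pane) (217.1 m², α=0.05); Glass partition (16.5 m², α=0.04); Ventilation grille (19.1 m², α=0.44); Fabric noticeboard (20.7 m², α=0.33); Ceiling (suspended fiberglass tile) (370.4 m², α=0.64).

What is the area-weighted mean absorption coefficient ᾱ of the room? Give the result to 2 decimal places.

0.30

Total surface area S = 1014.2 m².
A = 370.4*0.10 + 217.1*0.05 + 16.5*0.04 + 19.1*0.44 + 20.7*0.33 + 370.4*0.64 = 300.846 sabins.
ᾱ = 300.846 / 1014.2 = 0.30.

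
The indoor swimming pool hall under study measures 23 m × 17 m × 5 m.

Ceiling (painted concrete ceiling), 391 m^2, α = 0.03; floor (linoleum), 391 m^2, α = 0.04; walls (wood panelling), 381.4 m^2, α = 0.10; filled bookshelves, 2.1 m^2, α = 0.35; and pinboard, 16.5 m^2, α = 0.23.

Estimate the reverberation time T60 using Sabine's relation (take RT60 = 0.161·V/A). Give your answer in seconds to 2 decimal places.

Summing Sᵢαᵢ: 11.730 + 15.640 + 38.140 + 0.735 + 3.795 → A = 70.040 sabins.
Volume V = 23 × 17 × 5 = 1955 m³.
RT60 = 0.161 · V / A = 0.161 × 1955 / 70.040 = 4.49 s.

4.49 sec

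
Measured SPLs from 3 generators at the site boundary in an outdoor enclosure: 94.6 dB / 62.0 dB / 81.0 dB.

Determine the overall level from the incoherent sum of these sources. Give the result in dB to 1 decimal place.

94.8 dB

Σ 10^(Lᵢ/10) = 3.012e+09.
L_total = 10·log₁₀(3.012e+09) = 94.8 dB.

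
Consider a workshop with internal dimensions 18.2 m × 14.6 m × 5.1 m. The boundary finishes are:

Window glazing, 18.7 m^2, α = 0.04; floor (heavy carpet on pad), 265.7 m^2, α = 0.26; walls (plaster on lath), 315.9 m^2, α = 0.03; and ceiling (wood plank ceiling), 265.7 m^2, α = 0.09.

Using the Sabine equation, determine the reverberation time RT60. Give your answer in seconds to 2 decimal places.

Summing Sᵢαᵢ: 0.748 + 69.082 + 9.477 + 23.913 → A = 103.220 sabins.
Volume V = 18.2 × 14.6 × 5.1 = 1355.172 m³.
T = 0.161 V/A = 0.161·1355.172/103.220 = 2.11 s.

2.11 sec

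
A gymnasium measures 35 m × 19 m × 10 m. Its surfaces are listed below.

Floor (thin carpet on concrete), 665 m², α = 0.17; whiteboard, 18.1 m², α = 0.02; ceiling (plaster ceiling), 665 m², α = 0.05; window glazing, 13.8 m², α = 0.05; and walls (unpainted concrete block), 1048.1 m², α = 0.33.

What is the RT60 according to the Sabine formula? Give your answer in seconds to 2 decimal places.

Equivalent absorption area: A = 665·0.17 + 18.1·0.02 + 665·0.05 + 13.8·0.05 + 1048.1·0.33 = 493.225 m².
Room volume: 6650 m³.
Sabine: RT60 = 0.161 × 6650 / 493.225 = 2.17 s.

2.17 s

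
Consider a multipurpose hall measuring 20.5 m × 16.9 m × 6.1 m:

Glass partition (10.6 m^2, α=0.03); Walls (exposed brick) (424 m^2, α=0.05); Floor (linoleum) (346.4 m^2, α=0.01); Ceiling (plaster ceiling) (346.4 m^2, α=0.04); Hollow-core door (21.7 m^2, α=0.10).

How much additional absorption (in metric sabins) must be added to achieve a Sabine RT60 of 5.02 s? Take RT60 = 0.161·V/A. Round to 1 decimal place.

Summing Sᵢαᵢ: 0.318 + 21.200 + 3.464 + 13.856 + 2.170 → A₁ = 41.008 sabins.
Target A₂ = 0.161·2113.345/5.02 = 67.779 sabins (V = 2113.345 m³).
Additional absorption ΔA = 67.779 − 41.008 = 26.8 sabins.

26.8 sabins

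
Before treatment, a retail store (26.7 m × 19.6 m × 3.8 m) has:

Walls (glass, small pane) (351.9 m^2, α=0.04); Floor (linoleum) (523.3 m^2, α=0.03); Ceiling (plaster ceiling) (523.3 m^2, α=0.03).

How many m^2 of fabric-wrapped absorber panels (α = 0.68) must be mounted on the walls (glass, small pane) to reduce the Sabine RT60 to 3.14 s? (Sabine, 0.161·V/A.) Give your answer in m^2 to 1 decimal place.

Summing Sᵢαᵢ: 14.076 + 15.699 + 15.699 → A₁ = 45.474 sabins.
Required A₂ = 0.161·1988.616/3.14 = 101.964 sabins.
Absorption to add: 101.964 − 45.474 = 56.490 sabins.
Net gain per m^2: Δα = 0.68 − 0.04 = 0.64.
Area = ΔA/Δα = 56.490/0.64 = 88.3 m^2.

88.3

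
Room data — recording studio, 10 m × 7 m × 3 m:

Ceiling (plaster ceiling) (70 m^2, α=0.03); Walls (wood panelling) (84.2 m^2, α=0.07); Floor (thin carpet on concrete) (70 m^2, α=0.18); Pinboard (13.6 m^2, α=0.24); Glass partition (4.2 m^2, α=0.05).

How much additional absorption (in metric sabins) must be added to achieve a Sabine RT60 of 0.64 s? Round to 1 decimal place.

Equivalent absorption area: A₁ = 70·0.03 + 84.2·0.07 + 70·0.18 + 13.6·0.24 + 4.2·0.05 = 24.068 m^2.
Target A₂ = 0.161·210/0.64 = 52.828 sabins (V = 210 m³).
Additional absorption ΔA = 52.828 − 24.068 = 28.8 sabins.

28.8 sabins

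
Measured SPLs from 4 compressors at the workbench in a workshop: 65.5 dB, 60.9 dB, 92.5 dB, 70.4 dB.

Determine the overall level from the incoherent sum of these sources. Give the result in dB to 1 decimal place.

Σ 10^(Lᵢ/10) = 1.794e+09.
L_total = 10·log₁₀(1.794e+09) = 92.5 dB.

92.5 dB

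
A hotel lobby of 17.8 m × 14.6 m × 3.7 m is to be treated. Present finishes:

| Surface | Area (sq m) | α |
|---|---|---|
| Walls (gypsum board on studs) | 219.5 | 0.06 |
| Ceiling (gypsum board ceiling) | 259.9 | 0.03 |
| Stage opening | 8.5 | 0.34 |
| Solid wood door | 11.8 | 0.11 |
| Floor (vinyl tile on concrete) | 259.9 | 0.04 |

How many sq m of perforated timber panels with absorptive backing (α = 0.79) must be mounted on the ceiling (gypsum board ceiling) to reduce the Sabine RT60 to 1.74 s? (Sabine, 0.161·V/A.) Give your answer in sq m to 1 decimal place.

70.3

Summing Sᵢαᵢ: 13.170 + 7.797 + 2.890 + 1.298 + 10.396 → A₁ = 35.551 sabins.
Required A₂ = 0.161·961.556/1.74 = 88.972 sabins.
Absorption to add: 88.972 − 35.551 = 53.421 sabins.
Each sq m of panel replacing the ceiling (gypsum board ceiling) adds (0.79 − 0.03) = 0.76 sabins.
Panel area = 53.421 / 0.76 = 70.3 sq m.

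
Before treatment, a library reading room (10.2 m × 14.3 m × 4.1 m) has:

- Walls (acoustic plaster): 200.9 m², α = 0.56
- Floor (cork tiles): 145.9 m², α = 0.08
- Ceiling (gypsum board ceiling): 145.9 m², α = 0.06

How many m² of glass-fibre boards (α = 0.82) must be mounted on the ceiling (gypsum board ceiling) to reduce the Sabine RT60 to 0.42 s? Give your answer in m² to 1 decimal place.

126.7

Summing Sᵢαᵢ: 112.504 + 11.672 + 8.754 → A₁ = 132.930 sabins.
V = 598.026 m³. Target absorption A₂ = 0.161 × 598.026 / 0.42 = 229.243 sabins.
Absorption to add: 229.243 − 132.930 = 96.313 sabins.
Net gain per m²: Δα = 0.82 − 0.06 = 0.76.
Panel area = 96.313 / 0.76 = 126.7 m².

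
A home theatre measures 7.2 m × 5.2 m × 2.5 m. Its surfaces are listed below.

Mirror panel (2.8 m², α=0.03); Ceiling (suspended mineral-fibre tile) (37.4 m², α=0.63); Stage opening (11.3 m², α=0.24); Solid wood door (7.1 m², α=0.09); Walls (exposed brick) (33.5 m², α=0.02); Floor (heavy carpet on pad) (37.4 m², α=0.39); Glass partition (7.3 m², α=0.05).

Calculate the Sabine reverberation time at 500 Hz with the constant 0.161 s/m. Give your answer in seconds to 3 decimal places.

A = Σ Sᵢαᵢ = 2.8×0.03 + 37.4×0.63 + 11.3×0.24 + 7.1×0.09 + 33.5×0.02 + 37.4×0.39 + 7.3×0.05 = 42.618 sabins.
Volume V = 7.2 × 5.2 × 2.5 = 93.6 m³.
Sabine: RT60 = 0.161 × 93.6 / 42.618 = 0.354 s.

0.354 s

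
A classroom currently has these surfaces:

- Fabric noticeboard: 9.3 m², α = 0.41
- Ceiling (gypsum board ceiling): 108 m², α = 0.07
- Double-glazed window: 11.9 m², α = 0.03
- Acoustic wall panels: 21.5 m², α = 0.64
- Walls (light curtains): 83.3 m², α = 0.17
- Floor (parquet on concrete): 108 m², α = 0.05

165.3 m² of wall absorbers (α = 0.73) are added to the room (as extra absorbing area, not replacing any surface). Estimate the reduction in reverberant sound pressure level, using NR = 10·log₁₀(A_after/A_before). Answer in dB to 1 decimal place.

Equivalent absorption area: A_before = 9.3*0.41 + 108*0.07 + 11.9*0.03 + 21.5*0.64 + 83.3*0.17 + 108*0.05 = 45.051 m².
Added absorption = 165.3 × 0.73 = 120.669 sabins.
A_after = 45.051 + 120.669 = 165.720 sabins.
Reduction = 10 log₁₀(A_after/A_before) = 10 log₁₀(3.6785) = 5.7 dB.

5.7 dB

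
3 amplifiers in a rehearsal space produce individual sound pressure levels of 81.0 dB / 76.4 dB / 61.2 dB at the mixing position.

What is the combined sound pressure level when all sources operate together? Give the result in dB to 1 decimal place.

Sum in the linear (power) domain: Σ 10^(Lᵢ/10) = 10^(81.0/10) + 10^(76.4/10) + 10^(61.2/10) = 1.709e+08.
L_total = 10·log₁₀(1.709e+08) = 82.3 dB.

82.3 dB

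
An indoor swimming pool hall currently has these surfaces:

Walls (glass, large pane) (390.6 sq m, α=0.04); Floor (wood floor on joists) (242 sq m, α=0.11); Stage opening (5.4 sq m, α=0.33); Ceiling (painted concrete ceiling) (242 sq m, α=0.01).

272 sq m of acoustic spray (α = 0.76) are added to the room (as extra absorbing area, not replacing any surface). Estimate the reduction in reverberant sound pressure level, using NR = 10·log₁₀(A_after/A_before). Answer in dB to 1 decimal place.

A_before = Σ Sᵢαᵢ = 390.6×0.04 + 242×0.11 + 5.4×0.33 + 242×0.01 = 46.446 sabins.
Added absorption = 272 × 0.76 = 206.720 sabins.
A_after = 46.446 + 206.720 = 253.166 sabins.
NR = 10·log₁₀(253.166/46.446) = 7.4 dB.

7.4 dB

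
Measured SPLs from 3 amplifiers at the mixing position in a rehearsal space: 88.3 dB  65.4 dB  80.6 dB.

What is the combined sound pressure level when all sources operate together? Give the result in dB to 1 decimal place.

89.0 dB

Σ 10^(Lᵢ/10) = 7.944e+08.
L_total = 10·log₁₀(7.944e+08) = 89.0 dB.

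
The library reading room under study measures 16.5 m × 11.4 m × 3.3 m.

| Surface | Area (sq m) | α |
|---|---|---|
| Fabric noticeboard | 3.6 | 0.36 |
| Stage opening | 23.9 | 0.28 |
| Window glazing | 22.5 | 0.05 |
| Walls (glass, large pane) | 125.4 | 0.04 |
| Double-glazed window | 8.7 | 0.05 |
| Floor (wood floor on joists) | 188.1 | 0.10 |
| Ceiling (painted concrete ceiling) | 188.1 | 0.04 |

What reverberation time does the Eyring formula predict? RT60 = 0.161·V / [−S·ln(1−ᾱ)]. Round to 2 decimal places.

2.35 s

Total surface area S = 3.6 + 23.9 + 22.5 + 125.4 + 8.7 + 188.1 + 188.1 = 560.3 sq m.
Absorption A = 3.6·0.36 + 23.9·0.28 + 22.5·0.05 + 125.4·0.04 + 8.7·0.05 + 188.1·0.10 + 188.1·0.04 = 40.898 sabins.
ᾱ = 40.898 / 560.3 = 0.0730.
Eyring denominator: −S ln(1−ᾱ) = 42.472.
V = 16.5 × 11.4 × 3.3 = 620.73 m³.
T = 0.161·V/[−S·ln(1−ᾱ)] = 0.161·620.73/42.472 = 2.35 s.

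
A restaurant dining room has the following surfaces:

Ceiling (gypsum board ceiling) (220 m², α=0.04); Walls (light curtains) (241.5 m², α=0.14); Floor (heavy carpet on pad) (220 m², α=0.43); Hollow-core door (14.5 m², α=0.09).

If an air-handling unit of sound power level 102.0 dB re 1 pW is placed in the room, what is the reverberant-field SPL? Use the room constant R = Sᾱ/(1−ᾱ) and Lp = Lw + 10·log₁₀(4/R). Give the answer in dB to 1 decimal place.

85.6 dB

Σ(Sᵢαᵢ) = 220×0.04 + 241.5×0.14 + 220×0.43 + 14.5×0.09 = 138.515; total area S = 696.0 m².
ᾱ = 0.1990, so room constant R = A/(1−ᾱ) = 172.928 m².
Lp = 102.0 + 10·log₁₀(4/172.928) = 102.0 + (-16.36) = 85.6 dB.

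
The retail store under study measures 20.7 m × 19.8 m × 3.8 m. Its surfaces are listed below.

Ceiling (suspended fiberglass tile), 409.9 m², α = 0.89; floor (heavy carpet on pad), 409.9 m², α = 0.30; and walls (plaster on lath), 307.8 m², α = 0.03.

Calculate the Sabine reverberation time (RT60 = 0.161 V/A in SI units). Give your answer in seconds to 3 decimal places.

0.505 s

Equivalent absorption area: A = 409.9*0.89 + 409.9*0.30 + 307.8*0.03 = 497.015 m².
Volume V = 20.7 × 19.8 × 3.8 = 1557.468 m³.
RT60 = 0.161 · V / A = 0.161 × 1557.468 / 497.015 = 0.505 s.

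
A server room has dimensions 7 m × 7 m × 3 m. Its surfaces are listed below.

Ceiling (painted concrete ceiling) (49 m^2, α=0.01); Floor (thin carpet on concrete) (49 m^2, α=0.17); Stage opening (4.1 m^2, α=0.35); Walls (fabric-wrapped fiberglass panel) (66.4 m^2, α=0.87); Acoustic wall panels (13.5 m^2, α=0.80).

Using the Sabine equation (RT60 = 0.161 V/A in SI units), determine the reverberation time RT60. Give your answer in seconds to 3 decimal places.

0.300 seconds

Equivalent absorption area: A = 49×0.01 + 49×0.17 + 4.1×0.35 + 66.4×0.87 + 13.5×0.80 = 78.823 m^2.
V = 7·7·3 = 147 m³.
RT60 = 0.161 · V / A = 0.161 × 147 / 78.823 = 0.300 s.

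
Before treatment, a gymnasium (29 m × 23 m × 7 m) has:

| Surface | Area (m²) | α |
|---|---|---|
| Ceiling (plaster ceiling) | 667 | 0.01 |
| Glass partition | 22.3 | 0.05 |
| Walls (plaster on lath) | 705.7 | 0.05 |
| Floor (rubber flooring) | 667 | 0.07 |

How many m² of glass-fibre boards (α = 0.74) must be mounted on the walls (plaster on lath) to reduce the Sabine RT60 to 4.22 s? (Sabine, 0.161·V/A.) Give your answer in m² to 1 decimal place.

128.1

Equivalent absorption area: A₁ = 667·0.01 + 22.3·0.05 + 705.7·0.05 + 667·0.07 = 89.760 m².
Required A₂ = 0.161·4669/4.22 = 178.130 sabins.
ΔA needed = 178.130 − 89.760 = 88.370 sabins.
Net gain per m²: Δα = 0.74 − 0.05 = 0.69.
Panel area = 88.370 / 0.69 = 128.1 m².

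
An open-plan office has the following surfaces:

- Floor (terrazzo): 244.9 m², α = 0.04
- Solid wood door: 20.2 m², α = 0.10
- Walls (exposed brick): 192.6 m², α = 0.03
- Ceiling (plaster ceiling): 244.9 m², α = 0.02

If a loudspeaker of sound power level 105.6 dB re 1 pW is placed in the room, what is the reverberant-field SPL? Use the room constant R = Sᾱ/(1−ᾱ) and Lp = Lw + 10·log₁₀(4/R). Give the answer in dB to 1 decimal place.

98.0 dB

A = 22.492 sabins; S = 702.6 m².
ᾱ = 0.0320, so room constant R = A/(1−ᾱ) = 23.236 m².
Lp = 105.6 + 10·log₁₀(4/23.236) = 105.6 + (-7.64) = 98.0 dB.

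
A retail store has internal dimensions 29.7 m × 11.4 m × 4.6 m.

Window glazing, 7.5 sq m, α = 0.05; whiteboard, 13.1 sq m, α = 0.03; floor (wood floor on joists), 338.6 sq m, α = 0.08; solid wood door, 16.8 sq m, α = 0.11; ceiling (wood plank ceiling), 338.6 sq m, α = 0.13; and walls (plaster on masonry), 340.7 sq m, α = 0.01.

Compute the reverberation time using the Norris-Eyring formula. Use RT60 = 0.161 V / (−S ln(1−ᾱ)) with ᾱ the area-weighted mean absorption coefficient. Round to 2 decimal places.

3.13 s

S = Σ Sᵢ = 1055.3 sq m.
Σ(Sᵢαᵢ) = 7.5·0.05 + 13.1·0.03 + 338.6·0.08 + 16.8·0.11 + 338.6·0.13 + 340.7·0.01 = 77.129.
Mean coefficient ᾱ = A/S = 0.0731.
−S·ln(1−ᾱ) = −1055.3 × ln(1 − 0.0731) = 80.107.
V = 29.7 × 11.4 × 4.6 = 1557.468 m³.
RT60 = 0.161 × 1557.468 / 80.107 = 3.13 s.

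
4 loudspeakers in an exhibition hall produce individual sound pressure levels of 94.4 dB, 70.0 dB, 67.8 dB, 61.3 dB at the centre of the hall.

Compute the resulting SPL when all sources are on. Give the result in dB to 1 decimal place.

Converting to relative power and adding: 10^(94.4/10) + 10^(70.0/10) + 10^(67.8/10) + 10^(61.3/10) = 2.772e+09.
Back to dB: 10·log₁₀ Σ = 94.4 dB.

94.4 dB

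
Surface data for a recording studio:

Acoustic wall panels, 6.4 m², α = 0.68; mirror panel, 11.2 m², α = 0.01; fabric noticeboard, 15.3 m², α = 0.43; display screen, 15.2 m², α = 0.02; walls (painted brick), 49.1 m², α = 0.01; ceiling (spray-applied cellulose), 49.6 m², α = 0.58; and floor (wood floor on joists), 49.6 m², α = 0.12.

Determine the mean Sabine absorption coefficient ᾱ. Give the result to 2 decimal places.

0.24

Total surface area S = 196.4 m².
Weighted sum Σ Sα = 46.558.
ᾱ = A/S = 0.24.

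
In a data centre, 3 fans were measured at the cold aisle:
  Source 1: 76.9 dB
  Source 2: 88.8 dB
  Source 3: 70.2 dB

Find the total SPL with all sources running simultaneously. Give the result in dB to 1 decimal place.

Converting to relative power and adding: 10^(76.9/10) + 10^(88.8/10) + 10^(70.2/10) = 8.18e+08.
Back to dB: 10·log₁₀ Σ = 89.1 dB.

89.1 dB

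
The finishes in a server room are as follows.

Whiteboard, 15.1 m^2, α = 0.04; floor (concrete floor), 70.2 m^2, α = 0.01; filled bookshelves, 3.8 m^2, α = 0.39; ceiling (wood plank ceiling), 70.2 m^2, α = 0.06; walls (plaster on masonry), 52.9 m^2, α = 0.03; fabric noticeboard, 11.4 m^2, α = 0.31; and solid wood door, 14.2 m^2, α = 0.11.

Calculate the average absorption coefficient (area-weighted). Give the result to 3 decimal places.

Total surface area S = 237.8 m^2.
Σ(Sᵢαᵢ) = 15.1×0.04 + 70.2×0.01 + 3.8×0.39 + 70.2×0.06 + 52.9×0.03 + 11.4×0.31 + 14.2×0.11 = 13.683.
ᾱ = 13.683 / 237.8 = 0.058.

0.058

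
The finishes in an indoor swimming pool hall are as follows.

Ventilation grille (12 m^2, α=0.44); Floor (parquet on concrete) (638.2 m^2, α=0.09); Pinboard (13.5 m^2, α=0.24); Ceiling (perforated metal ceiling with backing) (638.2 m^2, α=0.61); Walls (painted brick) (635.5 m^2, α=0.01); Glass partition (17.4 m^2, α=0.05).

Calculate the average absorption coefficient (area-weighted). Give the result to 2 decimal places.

S = Σ Sᵢ = 12 + 638.2 + 13.5 + 638.2 + 635.5 + 17.4 = 1954.8 m^2.
Weighted sum Σ Sα = 462.485.
ᾱ = 462.485 / 1954.8 = 0.24.

0.24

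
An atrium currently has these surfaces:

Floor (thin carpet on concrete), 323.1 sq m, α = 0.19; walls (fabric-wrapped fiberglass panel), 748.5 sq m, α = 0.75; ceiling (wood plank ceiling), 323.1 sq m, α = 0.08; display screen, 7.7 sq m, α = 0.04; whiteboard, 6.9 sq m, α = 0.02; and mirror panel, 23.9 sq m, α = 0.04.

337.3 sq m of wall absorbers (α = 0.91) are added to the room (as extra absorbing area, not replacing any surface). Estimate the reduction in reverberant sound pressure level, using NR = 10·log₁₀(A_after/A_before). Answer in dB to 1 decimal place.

A_before = Σ Sᵢαᵢ = 323.1×0.19 + 748.5×0.75 + 323.1×0.08 + 7.7×0.04 + 6.9×0.02 + 23.9×0.04 = 650.014 sabins.
Added absorption = 337.3 × 0.91 = 306.943 sabins.
New total A_after = 956.957 sabins.
Reduction = 10 log₁₀(A_after/A_before) = 10 log₁₀(1.4722) = 1.7 dB.

1.7 dB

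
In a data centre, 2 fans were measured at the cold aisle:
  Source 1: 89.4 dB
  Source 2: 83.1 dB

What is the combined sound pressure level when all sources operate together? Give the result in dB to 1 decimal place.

Converting to relative power and adding: 10^(89.4/10) + 10^(83.1/10) = 1.075e+09.
Combined level = 10 log₁₀(1.075e+09) = 90.3 dB.

90.3 dB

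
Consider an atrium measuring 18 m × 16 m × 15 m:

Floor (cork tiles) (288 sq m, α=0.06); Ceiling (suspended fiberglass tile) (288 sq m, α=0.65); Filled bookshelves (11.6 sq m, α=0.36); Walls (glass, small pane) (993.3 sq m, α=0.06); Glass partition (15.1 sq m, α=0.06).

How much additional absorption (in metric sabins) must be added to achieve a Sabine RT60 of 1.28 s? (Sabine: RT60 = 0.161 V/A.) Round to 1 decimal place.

274.2 sabins

Total absorption A₁ = 288×0.06 + 288×0.65 + 11.6×0.36 + 993.3×0.06 + 15.1×0.06
  = 17.280 + 187.200 + 4.176 + 59.598 + 0.906 = 269.160 sq m sabins.
V = 4320 m³. Required absorption A₂ = 0.161 × 4320 / 1.28 = 543.375 sabins.
Additional absorption ΔA = 543.375 − 269.160 = 274.2 sabins.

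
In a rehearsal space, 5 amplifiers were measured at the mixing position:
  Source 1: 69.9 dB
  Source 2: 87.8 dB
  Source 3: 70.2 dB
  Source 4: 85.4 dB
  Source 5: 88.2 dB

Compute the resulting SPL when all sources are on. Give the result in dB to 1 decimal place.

Converting to relative power and adding: 10^(69.9/10) + 10^(87.8/10) + 10^(70.2/10) + 10^(85.4/10) + 10^(88.2/10) = 1.63e+09.
L_total = 10·log₁₀(1.63e+09) = 92.1 dB.

92.1 dB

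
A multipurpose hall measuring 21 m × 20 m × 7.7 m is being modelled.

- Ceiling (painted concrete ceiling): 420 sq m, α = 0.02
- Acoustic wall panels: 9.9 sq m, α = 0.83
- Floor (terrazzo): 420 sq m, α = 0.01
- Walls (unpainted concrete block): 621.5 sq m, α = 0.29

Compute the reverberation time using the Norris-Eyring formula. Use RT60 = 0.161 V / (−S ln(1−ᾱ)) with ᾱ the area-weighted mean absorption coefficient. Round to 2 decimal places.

Total surface area S = 420 + 9.9 + 420 + 621.5 = 1471.4 sq m.
Absorption A = 420·0.02 + 9.9·0.83 + 420·0.01 + 621.5·0.29 = 201.052 sabins.
Mean coefficient ᾱ = A/S = 0.1366.
−S·ln(1−ᾱ) = −1471.4 × ln(1 − 0.1366) = 216.115.
V = 21 × 20 × 7.7 = 3234 m³.
RT60 = 0.161 × 3234 / 216.115 = 2.41 s.

2.41 sec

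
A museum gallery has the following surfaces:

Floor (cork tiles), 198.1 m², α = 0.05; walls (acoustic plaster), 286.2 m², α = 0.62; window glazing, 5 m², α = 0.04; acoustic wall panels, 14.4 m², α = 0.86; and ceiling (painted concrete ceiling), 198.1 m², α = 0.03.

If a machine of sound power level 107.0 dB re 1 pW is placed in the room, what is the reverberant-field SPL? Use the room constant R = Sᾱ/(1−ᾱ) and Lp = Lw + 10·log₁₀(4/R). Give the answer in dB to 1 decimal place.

A = 205.876 sabins; S = 701.8 m².
ᾱ = 0.2934, so room constant R = A/(1−ᾱ) = 291.361 m².
Lp = 107.0 + 10·log₁₀(4/291.361) = 107.0 + (-18.62) = 88.4 dB.

88.4 dB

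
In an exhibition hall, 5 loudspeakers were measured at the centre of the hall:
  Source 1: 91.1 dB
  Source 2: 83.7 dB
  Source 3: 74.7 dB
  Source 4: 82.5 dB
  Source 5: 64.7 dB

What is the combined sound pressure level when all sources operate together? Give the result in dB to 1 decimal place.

92.4 dB

Σ 10^(Lᵢ/10) = 1.733e+09.
Combined level = 10 log₁₀(1.733e+09) = 92.4 dB.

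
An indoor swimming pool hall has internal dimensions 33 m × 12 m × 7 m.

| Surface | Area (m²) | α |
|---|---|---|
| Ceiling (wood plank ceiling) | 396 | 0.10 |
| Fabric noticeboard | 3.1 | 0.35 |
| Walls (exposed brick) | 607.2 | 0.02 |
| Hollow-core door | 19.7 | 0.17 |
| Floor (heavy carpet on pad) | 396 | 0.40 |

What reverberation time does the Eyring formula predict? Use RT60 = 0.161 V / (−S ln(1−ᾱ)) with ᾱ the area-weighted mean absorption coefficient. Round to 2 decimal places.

S = Σ Sᵢ = 1422.0 m².
Σ(Sᵢαᵢ) = 396·0.10 + 3.1·0.35 + 607.2·0.02 + 19.7·0.17 + 396·0.40 = 214.578.
Mean coefficient ᾱ = A/S = 0.1509.
Eyring denominator: −S ln(1−ᾱ) = 232.608.
V = 33 × 12 × 7 = 2772 m³.
RT60 = 0.161 × 2772 / 232.608 = 1.92 s.

1.92 s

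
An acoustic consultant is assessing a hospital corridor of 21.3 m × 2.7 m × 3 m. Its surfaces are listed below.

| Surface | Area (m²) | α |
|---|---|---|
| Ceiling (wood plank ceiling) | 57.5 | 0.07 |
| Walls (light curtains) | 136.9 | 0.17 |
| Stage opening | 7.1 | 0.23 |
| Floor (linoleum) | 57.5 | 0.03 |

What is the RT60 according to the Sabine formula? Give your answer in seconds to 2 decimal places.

0.91 s

Summing Sᵢαᵢ: 4.025 + 23.273 + 1.633 + 1.725 → A = 30.656 sabins.
V = 21.3·2.7·3 = 172.53 m³.
RT60 = 0.161 · V / A = 0.161 × 172.53 / 30.656 = 0.91 s.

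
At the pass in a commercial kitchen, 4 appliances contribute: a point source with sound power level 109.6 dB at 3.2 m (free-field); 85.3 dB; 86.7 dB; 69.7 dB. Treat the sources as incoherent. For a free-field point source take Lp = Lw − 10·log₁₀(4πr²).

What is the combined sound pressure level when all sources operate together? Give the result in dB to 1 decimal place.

Source at 3.2 m: Lp = 109.6 − 10·log₁₀(4π·3.2²) = 109.6 − 10·log₁₀(128.680) = 88.5 dB.
Converting to relative power and adding: 10^(88.5/10) + 10^(85.3/10) + 10^(86.7/10) + 10^(69.7/10) = 1.524e+09.
Back to dB: 10·log₁₀ Σ = 91.8 dB.

91.8 dB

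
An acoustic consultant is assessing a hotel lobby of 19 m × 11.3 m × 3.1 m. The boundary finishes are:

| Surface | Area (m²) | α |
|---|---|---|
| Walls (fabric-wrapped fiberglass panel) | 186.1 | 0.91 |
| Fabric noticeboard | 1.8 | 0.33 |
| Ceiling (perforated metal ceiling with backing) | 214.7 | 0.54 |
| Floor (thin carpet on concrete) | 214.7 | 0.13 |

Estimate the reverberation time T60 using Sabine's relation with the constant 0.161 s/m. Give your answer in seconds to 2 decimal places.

0.34 s

Total absorption A = 186.1×0.91 + 1.8×0.33 + 214.7×0.54 + 214.7×0.13
  = 169.351 + 0.594 + 115.938 + 27.911 = 313.794 m² sabins.
Room volume: 665.57 m³.
Sabine: RT60 = 0.161 × 665.57 / 313.794 = 0.34 s.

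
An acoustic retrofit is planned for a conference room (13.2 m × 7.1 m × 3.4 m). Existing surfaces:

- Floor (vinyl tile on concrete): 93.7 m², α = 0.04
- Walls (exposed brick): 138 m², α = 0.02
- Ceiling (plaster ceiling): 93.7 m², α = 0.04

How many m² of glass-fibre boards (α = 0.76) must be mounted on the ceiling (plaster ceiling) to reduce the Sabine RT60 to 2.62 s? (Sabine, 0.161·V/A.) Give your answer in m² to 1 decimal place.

A₁ = Σ Sᵢαᵢ = 93.7·0.04 + 138·0.02 + 93.7·0.04 = 10.256 sabins.
Required A₂ = 0.161·318.648/2.62 = 19.581 sabins.
ΔA needed = 19.581 − 10.256 = 9.325 sabins.
Net gain per m²: Δα = 0.76 − 0.04 = 0.72.
Panel area = 9.325 / 0.72 = 13.0 m².

13.0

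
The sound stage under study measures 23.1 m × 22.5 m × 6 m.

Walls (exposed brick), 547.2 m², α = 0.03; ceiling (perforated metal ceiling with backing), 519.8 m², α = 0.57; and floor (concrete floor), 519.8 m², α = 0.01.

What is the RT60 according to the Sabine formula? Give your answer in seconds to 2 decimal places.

1.58 s

Equivalent absorption area: A = 547.2*0.03 + 519.8*0.57 + 519.8*0.01 = 317.900 m².
Room volume: 3118.5 m³.
RT60 = 0.161 · V / A = 0.161 × 3118.5 / 317.900 = 1.58 s.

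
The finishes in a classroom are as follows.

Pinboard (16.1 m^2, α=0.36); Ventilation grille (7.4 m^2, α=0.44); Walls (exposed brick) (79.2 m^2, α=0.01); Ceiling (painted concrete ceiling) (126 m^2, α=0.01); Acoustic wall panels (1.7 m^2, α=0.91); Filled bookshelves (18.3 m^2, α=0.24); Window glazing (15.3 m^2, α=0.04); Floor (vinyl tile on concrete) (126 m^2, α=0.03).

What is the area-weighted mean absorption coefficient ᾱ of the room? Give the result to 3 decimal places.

S = Σ Sᵢ = 16.1 + 7.4 + 79.2 + 126 + 1.7 + 18.3 + 15.3 + 126 = 390.0 m^2.
Σ(Sᵢαᵢ) = 16.1*0.36 + 7.4*0.44 + 79.2*0.01 + 126*0.01 + 1.7*0.91 + 18.3*0.24 + 15.3*0.04 + 126*0.03 = 21.435.
ᾱ = 21.435 / 390.0 = 0.055.

0.055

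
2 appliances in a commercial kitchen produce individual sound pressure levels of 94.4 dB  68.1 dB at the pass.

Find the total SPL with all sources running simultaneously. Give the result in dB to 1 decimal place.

94.4 dB

Sum in the linear (power) domain: Σ 10^(Lᵢ/10) = 10^(94.4/10) + 10^(68.1/10) = 2.761e+09.
L_total = 10·log₁₀(2.761e+09) = 94.4 dB.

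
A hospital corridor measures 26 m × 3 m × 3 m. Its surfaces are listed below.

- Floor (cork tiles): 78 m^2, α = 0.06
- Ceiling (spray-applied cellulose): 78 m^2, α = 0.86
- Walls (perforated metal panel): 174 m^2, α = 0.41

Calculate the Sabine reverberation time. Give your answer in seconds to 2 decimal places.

Summing Sᵢαᵢ: 4.680 + 67.080 + 71.340 → A = 143.100 sabins.
Volume V = 26 × 3 × 3 = 234 m³.
RT60 = 0.161 · V / A = 0.161 × 234 / 143.100 = 0.26 s.

0.26 s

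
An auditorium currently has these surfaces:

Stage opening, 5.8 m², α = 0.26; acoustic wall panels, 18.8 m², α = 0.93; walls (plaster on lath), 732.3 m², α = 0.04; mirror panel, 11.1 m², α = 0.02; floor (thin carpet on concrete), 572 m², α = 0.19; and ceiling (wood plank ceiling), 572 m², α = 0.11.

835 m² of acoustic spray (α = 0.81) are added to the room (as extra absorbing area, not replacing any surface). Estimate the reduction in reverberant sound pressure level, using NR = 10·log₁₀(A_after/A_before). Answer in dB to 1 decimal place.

A_before = Σ Sᵢαᵢ = 5.8×0.26 + 18.8×0.93 + 732.3×0.04 + 11.1×0.02 + 572×0.19 + 572×0.11 = 220.106 sabins.
Added absorption = 835 × 0.81 = 676.350 sabins.
New total A_after = 896.456 sabins.
Reduction = 10 log₁₀(A_after/A_before) = 10 log₁₀(4.0728) = 6.1 dB.

6.1 dB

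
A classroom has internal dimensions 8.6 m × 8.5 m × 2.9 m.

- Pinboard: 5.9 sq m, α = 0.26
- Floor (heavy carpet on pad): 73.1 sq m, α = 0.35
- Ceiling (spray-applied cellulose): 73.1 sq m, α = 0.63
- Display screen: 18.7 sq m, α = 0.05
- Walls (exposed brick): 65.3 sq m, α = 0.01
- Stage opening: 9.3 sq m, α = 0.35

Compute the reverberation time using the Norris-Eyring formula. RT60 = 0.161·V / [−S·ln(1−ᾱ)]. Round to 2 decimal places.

S = Σ Sᵢ = 245.4 sq m.
Σ(Sᵢαᵢ) = 5.9·0.26 + 73.1·0.35 + 73.1·0.63 + 18.7·0.05 + 65.3·0.01 + 9.3·0.35 = 78.015.
Mean coefficient ᾱ = A/S = 0.3179.
−S·ln(1−ᾱ) = −245.4 × ln(1 − 0.3179) = 93.885.
V = 8.6 × 8.5 × 2.9 = 211.99 m³.
RT60 = 0.161 × 211.99 / 93.885 = 0.36 s.

0.36 sec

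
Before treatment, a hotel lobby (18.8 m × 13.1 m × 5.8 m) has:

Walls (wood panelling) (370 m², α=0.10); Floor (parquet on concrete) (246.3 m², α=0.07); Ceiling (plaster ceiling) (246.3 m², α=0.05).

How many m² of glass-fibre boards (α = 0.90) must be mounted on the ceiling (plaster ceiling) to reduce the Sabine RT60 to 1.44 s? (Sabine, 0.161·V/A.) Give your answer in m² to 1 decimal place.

109.6

Equivalent absorption area: A₁ = 370×0.10 + 246.3×0.07 + 246.3×0.05 = 66.556 m².
Required A₂ = 0.161·1428.424/1.44 = 159.706 sabins.
Absorption to add: 159.706 − 66.556 = 93.150 sabins.
Each m² of panel replacing the ceiling (plaster ceiling) adds (0.90 − 0.05) = 0.85 sabins.
Panel area = 93.150 / 0.85 = 109.6 m².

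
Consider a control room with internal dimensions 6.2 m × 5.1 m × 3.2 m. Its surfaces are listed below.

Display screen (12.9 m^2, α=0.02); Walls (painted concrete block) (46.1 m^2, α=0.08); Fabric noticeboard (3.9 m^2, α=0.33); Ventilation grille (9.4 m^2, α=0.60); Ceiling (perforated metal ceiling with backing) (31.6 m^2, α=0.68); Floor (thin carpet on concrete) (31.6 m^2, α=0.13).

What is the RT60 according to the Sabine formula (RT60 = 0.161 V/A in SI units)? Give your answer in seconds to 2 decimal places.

Total absorption A = 12.9·0.02 + 46.1·0.08 + 3.9·0.33 + 9.4·0.60 + 31.6·0.68 + 31.6·0.13
  = 0.258 + 3.688 + 1.287 + 5.640 + 21.488 + 4.108 = 36.469 m^2 sabins.
Volume V = 6.2 × 5.1 × 3.2 = 101.184 m³.
T = 0.161 V/A = 0.161·101.184/36.469 = 0.45 s.

0.45 sec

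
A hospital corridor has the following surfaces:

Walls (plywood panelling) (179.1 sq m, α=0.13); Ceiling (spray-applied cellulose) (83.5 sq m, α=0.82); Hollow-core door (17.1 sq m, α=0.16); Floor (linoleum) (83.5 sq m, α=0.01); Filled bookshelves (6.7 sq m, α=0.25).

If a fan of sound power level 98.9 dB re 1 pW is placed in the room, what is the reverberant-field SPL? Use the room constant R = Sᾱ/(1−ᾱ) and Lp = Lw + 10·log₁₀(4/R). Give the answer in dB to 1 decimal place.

Σ(Sᵢαᵢ) = 179.1·0.13 + 83.5·0.82 + 17.1·0.16 + 83.5·0.01 + 6.7·0.25 = 96.999; total area S = 369.9 sq m.
ᾱ = 96.999/369.9 = 0.2622; R = Sᾱ/(1−ᾱ) = 96.999/(1−0.2622) = 131.471 sq m.
Lp = 98.9 + 10·log₁₀(4/131.471) = 98.9 + (-15.17) = 83.7 dB.

83.7 dB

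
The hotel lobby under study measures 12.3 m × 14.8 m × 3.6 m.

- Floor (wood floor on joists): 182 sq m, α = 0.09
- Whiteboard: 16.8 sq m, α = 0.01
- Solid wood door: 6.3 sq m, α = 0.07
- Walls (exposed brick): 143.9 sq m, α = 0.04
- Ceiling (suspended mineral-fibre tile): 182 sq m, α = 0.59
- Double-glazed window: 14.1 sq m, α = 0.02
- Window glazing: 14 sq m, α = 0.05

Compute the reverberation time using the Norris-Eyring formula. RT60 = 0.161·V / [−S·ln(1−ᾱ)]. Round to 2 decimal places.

0.71 s

Total surface area S = 182 + 16.8 + 6.3 + 143.9 + 182 + 14.1 + 14 = 559.1 sq m.
Absorption A = 182·0.09 + 16.8·0.01 + 6.3·0.07 + 143.9·0.04 + 182·0.59 + 14.1·0.02 + 14·0.05 = 131.107 sabins.
Mean coefficient ᾱ = A/S = 0.2345.
−S·ln(1−ᾱ) = −559.1 × ln(1 − 0.2345) = 149.406.
V = 12.3 × 14.8 × 3.6 = 655.344 m³.
T = 0.161·V/[−S·ln(1−ᾱ)] = 0.161·655.344/149.406 = 0.71 s.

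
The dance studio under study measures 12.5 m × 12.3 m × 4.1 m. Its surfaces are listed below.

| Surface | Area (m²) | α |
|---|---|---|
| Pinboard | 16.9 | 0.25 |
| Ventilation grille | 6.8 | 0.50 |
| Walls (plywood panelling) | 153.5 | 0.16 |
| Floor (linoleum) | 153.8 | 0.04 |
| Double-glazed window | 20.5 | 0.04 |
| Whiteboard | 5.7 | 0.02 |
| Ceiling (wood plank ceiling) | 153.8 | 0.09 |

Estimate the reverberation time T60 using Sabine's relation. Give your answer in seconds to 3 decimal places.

1.911 s

Equivalent absorption area: A = 16.9·0.25 + 6.8·0.50 + 153.5·0.16 + 153.8·0.04 + 20.5·0.04 + 5.7·0.02 + 153.8·0.09 = 53.113 m².
Room volume: 630.375 m³.
Sabine: RT60 = 0.161 × 630.375 / 53.113 = 1.911 s.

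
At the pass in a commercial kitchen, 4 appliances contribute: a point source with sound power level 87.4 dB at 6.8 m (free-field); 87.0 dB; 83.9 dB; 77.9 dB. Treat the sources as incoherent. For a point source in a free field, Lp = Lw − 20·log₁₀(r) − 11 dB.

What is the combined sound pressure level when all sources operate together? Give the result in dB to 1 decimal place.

Source at 6.8 m: Lp = 87.4 − 20·log₁₀(6.8) − 11 = 59.7 dB.
Converting to relative power and adding: 10^(59.7/10) + 10^(87.0/10) + 10^(83.9/10) + 10^(77.9/10) = 8.093e+08.
Combined level = 10 log₁₀(8.093e+08) = 89.1 dB.

89.1 dB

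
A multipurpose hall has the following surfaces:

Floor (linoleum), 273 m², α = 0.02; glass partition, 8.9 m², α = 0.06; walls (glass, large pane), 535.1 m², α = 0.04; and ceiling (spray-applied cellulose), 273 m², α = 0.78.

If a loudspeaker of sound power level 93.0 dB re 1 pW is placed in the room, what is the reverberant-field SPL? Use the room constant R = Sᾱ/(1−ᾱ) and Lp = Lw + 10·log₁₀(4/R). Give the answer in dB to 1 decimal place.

Σ(Sᵢαᵢ) = 273·0.02 + 8.9·0.06 + 535.1·0.04 + 273·0.78 = 240.338; total area S = 1090.0 m².
ᾱ = 0.2205, so room constant R = A/(1−ᾱ) = 308.323 m².
Lp = 93.0 + 10·log₁₀(4/308.323) = 93.0 + (-18.87) = 74.1 dB.

74.1 dB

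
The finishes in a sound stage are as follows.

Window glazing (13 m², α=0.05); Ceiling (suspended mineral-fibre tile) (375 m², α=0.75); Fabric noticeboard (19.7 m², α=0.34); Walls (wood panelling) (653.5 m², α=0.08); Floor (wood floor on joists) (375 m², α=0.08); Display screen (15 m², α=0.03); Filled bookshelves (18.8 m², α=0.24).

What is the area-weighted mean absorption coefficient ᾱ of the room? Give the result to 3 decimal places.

0.256

Total surface area S = 1470.0 m².
A = 13·0.05 + 375·0.75 + 19.7·0.34 + 653.5·0.08 + 375·0.08 + 15·0.03 + 18.8·0.24 = 375.840 sabins.
ᾱ = A/S = 0.256.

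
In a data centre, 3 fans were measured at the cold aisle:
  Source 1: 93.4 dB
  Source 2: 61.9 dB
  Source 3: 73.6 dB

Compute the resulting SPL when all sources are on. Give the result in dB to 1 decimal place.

93.4 dB

Σ 10^(Lᵢ/10) = 2.212e+09.
L_total = 10·log₁₀(2.212e+09) = 93.4 dB.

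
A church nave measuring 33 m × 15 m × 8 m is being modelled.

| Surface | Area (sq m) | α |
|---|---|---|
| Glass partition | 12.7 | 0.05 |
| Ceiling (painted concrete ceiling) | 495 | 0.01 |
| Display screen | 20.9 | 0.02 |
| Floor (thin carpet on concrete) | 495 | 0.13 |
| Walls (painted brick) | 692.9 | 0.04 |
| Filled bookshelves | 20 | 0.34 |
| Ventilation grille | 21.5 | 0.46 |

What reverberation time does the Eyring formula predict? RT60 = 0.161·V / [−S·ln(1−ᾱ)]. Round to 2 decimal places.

5.37 s

Total surface area S = 12.7 + 495 + 20.9 + 495 + 692.9 + 20 + 21.5 = 1758.0 sq m.
Σ(Sᵢαᵢ) = 12.7×0.05 + 495×0.01 + 20.9×0.02 + 495×0.13 + 692.9×0.04 + 20×0.34 + 21.5×0.46 = 114.759.
Mean coefficient ᾱ = A/S = 0.0653.
Eyring denominator: −S ln(1−ᾱ) = 118.717.
V = 33 × 15 × 8 = 3960 m³.
T = 0.161·V/[−S·ln(1−ᾱ)] = 0.161·3960/118.717 = 5.37 s.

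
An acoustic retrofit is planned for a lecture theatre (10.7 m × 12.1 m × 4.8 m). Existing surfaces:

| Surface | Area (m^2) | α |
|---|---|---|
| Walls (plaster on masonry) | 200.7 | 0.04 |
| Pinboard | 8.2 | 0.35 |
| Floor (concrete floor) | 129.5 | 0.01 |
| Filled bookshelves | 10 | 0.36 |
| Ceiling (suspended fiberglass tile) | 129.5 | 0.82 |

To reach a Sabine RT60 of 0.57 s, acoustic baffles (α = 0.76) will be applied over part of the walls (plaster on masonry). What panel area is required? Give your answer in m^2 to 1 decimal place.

74.4

Total absorption A₁ = 200.7×0.04 + 8.2×0.35 + 129.5×0.01 + 10×0.36 + 129.5×0.82
  = 8.028 + 2.870 + 1.295 + 3.600 + 106.190 = 121.983 m^2 sabins.
V = 621.456 m³. Target absorption A₂ = 0.161 × 621.456 / 0.57 = 175.534 sabins.
Absorption to add: 175.534 − 121.983 = 53.551 sabins.
Net gain per m^2: Δα = 0.76 − 0.04 = 0.72.
Area = ΔA/Δα = 53.551/0.72 = 74.4 m^2.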